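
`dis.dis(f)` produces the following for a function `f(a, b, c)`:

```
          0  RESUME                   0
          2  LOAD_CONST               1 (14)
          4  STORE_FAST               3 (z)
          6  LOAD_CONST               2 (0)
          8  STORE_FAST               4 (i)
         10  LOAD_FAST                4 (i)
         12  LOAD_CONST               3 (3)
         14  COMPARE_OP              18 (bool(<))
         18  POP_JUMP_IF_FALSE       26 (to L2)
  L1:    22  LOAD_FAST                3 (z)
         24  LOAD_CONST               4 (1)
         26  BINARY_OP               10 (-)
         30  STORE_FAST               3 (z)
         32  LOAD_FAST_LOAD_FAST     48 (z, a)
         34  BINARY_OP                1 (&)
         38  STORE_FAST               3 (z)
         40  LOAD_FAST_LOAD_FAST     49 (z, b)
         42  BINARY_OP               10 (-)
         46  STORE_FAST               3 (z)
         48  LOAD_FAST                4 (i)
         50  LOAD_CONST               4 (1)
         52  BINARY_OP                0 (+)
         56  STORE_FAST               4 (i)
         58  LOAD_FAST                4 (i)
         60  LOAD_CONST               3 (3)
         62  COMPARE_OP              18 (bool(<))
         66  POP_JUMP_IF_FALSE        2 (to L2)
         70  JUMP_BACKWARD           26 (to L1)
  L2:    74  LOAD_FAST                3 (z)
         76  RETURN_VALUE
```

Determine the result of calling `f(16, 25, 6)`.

-25

LOAD_CONST → push 14. Stack: [14]
STORE_FAST z → z=14. Stack: []
LOAD_CONST → push 0. Stack: [0]
STORE_FAST i → i=0. Stack: []
LOAD_FAST i → push 0. Stack: [0]
LOAD_CONST → push 3. Stack: [0, 3]
COMPARE_OP bool(<) → 0 vs 3 = True. Stack: [True]
POP_JUMP_IF_FALSE → pop True; no jump. Stack: []
LOAD_FAST z → push 14. Stack: [14]
LOAD_CONST → push 1. Stack: [14, 1]
BINARY_OP - → 14 - 1 = 13. Stack: [13]
STORE_FAST z → z=13. Stack: []
LOAD_FAST_LOAD_FAST z,a → push 13,16. Stack: [13, 16]
BINARY_OP & → 13 & 16 = 0. Stack: [0]
STORE_FAST z → z=0. Stack: []
LOAD_FAST_LOAD_FAST z,b → push 0,25. Stack: [0, 25]
BINARY_OP - → 0 - 25 = -25. Stack: [-25]
STORE_FAST z → z=-25. Stack: []
LOAD_FAST i → push 0. Stack: [0]
LOAD_CONST → push 1. Stack: [0, 1]
BINARY_OP + → 0 + 1 = 1. Stack: [1]
STORE_FAST i → i=1. Stack: []
LOAD_FAST i → push 1. Stack: [1]
LOAD_CONST → push 3. Stack: [1, 3]
COMPARE_OP bool(<) → 1 vs 3 = True. Stack: [True]
POP_JUMP_IF_FALSE → pop True; no jump. Stack: []
LOAD_FAST z → push -25. Stack: [-25]
LOAD_CONST → push 1. Stack: [-25, 1]
BINARY_OP - → -25 - 1 = -26. Stack: [-26]
STORE_FAST z → z=-26. Stack: []
LOAD_FAST_LOAD_FAST z,a → push -26,16. Stack: [-26, 16]
BINARY_OP & → -26 & 16 = 0. Stack: [0]
STORE_FAST z → z=0. Stack: []
LOAD_FAST_LOAD_FAST z,b → push 0,25. Stack: [0, 25]
BINARY_OP - → 0 - 25 = -25. Stack: [-25]
STORE_FAST z → z=-25. Stack: []
LOAD_FAST i → push 1. Stack: [1]
LOAD_CONST → push 1. Stack: [1, 1]
BINARY_OP + → 1 + 1 = 2. Stack: [2]
STORE_FAST i → i=2. Stack: []
LOAD_FAST i → push 2. Stack: [2]
LOAD_CONST → push 3. Stack: [2, 3]
COMPARE_OP bool(<) → 2 vs 3 = True. Stack: [True]
POP_JUMP_IF_FALSE → pop True; no jump. Stack: []
LOAD_FAST z → push -25. Stack: [-25]
LOAD_CONST → push 1. Stack: [-25, 1]
BINARY_OP - → -25 - 1 = -26. Stack: [-26]
STORE_FAST z → z=-26. Stack: []
LOAD_FAST_LOAD_FAST z,a → push -26,16. Stack: [-26, 16]
BINARY_OP & → -26 & 16 = 0. Stack: [0]
STORE_FAST z → z=0. Stack: []
LOAD_FAST_LOAD_FAST z,b → push 0,25. Stack: [0, 25]
BINARY_OP - → 0 - 25 = -25. Stack: [-25]
STORE_FAST z → z=-25. Stack: []
LOAD_FAST i → push 2. Stack: [2]
LOAD_CONST → push 1. Stack: [2, 1]
BINARY_OP + → 2 + 1 = 3. Stack: [3]
STORE_FAST i → i=3. Stack: []
LOAD_FAST i → push 3. Stack: [3]
LOAD_CONST → push 3. Stack: [3, 3]
COMPARE_OP bool(<) → 3 vs 3 = False. Stack: [False]
POP_JUMP_IF_FALSE → pop False; jump. Stack: []
LOAD_FAST z → push -25. Stack: [-25]
RETURN_VALUE → return -25.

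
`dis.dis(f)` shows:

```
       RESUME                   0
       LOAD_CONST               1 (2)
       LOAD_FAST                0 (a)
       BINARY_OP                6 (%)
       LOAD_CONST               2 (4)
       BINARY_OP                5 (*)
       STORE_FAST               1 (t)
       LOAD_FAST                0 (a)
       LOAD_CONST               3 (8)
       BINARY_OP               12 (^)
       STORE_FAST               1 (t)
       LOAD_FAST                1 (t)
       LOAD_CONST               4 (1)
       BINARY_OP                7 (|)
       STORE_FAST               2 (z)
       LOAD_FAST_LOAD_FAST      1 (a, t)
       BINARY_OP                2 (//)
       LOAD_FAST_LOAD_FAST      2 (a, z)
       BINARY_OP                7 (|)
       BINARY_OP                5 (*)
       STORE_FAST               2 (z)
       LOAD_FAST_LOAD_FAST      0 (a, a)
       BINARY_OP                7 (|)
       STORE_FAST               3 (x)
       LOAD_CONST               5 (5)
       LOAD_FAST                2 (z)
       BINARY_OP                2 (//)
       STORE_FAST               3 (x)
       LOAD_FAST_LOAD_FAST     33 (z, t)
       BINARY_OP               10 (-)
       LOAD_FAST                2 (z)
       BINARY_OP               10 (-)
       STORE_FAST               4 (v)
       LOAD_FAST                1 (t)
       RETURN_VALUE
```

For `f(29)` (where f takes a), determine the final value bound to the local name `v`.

LOAD_CONST → push 2. Stack: [2]
LOAD_FAST a → push 29. Stack: [2, 29]
BINARY_OP % → 2 % 29 = 2. Stack: [2]
LOAD_CONST → push 4. Stack: [2, 4]
BINARY_OP * → 2 * 4 = 8. Stack: [8]
STORE_FAST t → t=8. Stack: []
LOAD_FAST a → push 29. Stack: [29]
LOAD_CONST → push 8. Stack: [29, 8]
BINARY_OP ^ → 29 ^ 8 = 21. Stack: [21]
STORE_FAST t → t=21. Stack: []
LOAD_FAST t → push 21. Stack: [21]
LOAD_CONST → push 1. Stack: [21, 1]
BINARY_OP | → 21 | 1 = 21. Stack: [21]
STORE_FAST z → z=21. Stack: []
LOAD_FAST_LOAD_FAST a,t → push 29,21. Stack: [29, 21]
BINARY_OP // → 29 // 21 = 1. Stack: [1]
LOAD_FAST_LOAD_FAST a,z → push 29,21. Stack: [1, 29, 21]
BINARY_OP | → 29 | 21 = 29. Stack: [1, 29]
BINARY_OP * → 1 * 29 = 29. Stack: [29]
STORE_FAST z → z=29. Stack: []
LOAD_FAST_LOAD_FAST a,a → push 29,29. Stack: [29, 29]
BINARY_OP | → 29 | 29 = 29. Stack: [29]
STORE_FAST x → x=29. Stack: []
LOAD_CONST → push 5. Stack: [5]
LOAD_FAST z → push 29. Stack: [5, 29]
BINARY_OP // → 5 // 29 = 0. Stack: [0]
STORE_FAST x → x=0. Stack: []
LOAD_FAST_LOAD_FAST z,t → push 29,21. Stack: [29, 21]
BINARY_OP - → 29 - 21 = 8. Stack: [8]
LOAD_FAST z → push 29. Stack: [8, 29]
BINARY_OP - → 8 - 29 = -21. Stack: [-21]
STORE_FAST v → v=-21. Stack: []
LOAD_FAST t → push 21. Stack: [21]
RETURN_VALUE → return 21.

-21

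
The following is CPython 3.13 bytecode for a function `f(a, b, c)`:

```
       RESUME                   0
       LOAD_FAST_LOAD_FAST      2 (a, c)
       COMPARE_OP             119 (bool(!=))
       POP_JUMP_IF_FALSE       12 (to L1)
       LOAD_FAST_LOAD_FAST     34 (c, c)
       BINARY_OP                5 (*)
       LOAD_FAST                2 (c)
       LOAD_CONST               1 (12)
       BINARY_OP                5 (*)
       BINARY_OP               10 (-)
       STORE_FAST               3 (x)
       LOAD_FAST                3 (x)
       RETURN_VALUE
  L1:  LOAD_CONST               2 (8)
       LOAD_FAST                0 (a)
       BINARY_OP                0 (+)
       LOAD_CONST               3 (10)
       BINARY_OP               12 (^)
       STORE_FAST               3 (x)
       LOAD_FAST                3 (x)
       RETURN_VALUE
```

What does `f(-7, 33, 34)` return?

LOAD_FAST_LOAD_FAST a,c → push -7,34. Stack: [-7, 34]
COMPARE_OP bool(!=) → -7 vs 34 = True. Stack: [True]
POP_JUMP_IF_FALSE → pop True; no jump. Stack: []
LOAD_FAST_LOAD_FAST c,c → push 34,34. Stack: [34, 34]
BINARY_OP * → 34 * 34 = 1156. Stack: [1156]
LOAD_FAST c → push 34. Stack: [1156, 34]
LOAD_CONST → push 12. Stack: [1156, 34, 12]
BINARY_OP * → 34 * 12 = 408. Stack: [1156, 408]
BINARY_OP - → 1156 - 408 = 748. Stack: [748]
STORE_FAST x → x=748. Stack: []
LOAD_FAST x → push 748. Stack: [748]
RETURN_VALUE → return 748.

748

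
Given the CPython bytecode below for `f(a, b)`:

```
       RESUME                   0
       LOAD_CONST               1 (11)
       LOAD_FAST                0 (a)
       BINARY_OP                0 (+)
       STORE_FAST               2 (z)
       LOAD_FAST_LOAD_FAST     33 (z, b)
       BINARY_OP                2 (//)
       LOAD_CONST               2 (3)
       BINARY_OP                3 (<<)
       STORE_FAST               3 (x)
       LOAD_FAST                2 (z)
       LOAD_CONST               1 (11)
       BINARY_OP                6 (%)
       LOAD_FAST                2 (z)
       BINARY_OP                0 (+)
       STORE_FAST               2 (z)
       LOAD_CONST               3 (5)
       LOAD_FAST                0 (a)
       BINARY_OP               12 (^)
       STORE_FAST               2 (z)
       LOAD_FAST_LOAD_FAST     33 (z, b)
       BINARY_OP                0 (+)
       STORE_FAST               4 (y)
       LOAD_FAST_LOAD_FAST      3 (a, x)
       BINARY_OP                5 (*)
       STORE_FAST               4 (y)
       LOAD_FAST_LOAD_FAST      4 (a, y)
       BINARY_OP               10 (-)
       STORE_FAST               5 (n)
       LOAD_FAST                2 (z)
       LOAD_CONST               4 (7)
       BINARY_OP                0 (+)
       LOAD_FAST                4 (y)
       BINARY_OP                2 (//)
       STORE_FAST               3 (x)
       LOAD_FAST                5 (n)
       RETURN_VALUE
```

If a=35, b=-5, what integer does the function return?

LOAD_CONST → push 11. Stack: [11]
LOAD_FAST a → push 35. Stack: [11, 35]
BINARY_OP + → 11 + 35 = 46. Stack: [46]
STORE_FAST z → z=46. Stack: []
LOAD_FAST_LOAD_FAST z,b → push 46,-5. Stack: [46, -5]
BINARY_OP // → 46 // -5 = -10. Stack: [-10]
LOAD_CONST → push 3. Stack: [-10, 3]
BINARY_OP << → -10 << 3 = -80. Stack: [-80]
STORE_FAST x → x=-80. Stack: []
LOAD_FAST z → push 46. Stack: [46]
LOAD_CONST → push 11. Stack: [46, 11]
BINARY_OP % → 46 % 11 = 2. Stack: [2]
LOAD_FAST z → push 46. Stack: [2, 46]
BINARY_OP + → 2 + 46 = 48. Stack: [48]
STORE_FAST z → z=48. Stack: []
LOAD_CONST → push 5. Stack: [5]
LOAD_FAST a → push 35. Stack: [5, 35]
BINARY_OP ^ → 5 ^ 35 = 38. Stack: [38]
STORE_FAST z → z=38. Stack: []
LOAD_FAST_LOAD_FAST z,b → push 38,-5. Stack: [38, -5]
BINARY_OP + → 38 + -5 = 33. Stack: [33]
STORE_FAST y → y=33. Stack: []
LOAD_FAST_LOAD_FAST a,x → push 35,-80. Stack: [35, -80]
BINARY_OP * → 35 * -80 = -2800. Stack: [-2800]
STORE_FAST y → y=-2800. Stack: []
LOAD_FAST_LOAD_FAST a,y → push 35,-2800. Stack: [35, -2800]
BINARY_OP - → 35 - -2800 = 2835. Stack: [2835]
STORE_FAST n → n=2835. Stack: []
LOAD_FAST z → push 38. Stack: [38]
LOAD_CONST → push 7. Stack: [38, 7]
BINARY_OP + → 38 + 7 = 45. Stack: [45]
LOAD_FAST y → push -2800. Stack: [45, -2800]
BINARY_OP // → 45 // -2800 = -1. Stack: [-1]
STORE_FAST x → x=-1. Stack: []
LOAD_FAST n → push 2835. Stack: [2835]
RETURN_VALUE → return 2835.

2835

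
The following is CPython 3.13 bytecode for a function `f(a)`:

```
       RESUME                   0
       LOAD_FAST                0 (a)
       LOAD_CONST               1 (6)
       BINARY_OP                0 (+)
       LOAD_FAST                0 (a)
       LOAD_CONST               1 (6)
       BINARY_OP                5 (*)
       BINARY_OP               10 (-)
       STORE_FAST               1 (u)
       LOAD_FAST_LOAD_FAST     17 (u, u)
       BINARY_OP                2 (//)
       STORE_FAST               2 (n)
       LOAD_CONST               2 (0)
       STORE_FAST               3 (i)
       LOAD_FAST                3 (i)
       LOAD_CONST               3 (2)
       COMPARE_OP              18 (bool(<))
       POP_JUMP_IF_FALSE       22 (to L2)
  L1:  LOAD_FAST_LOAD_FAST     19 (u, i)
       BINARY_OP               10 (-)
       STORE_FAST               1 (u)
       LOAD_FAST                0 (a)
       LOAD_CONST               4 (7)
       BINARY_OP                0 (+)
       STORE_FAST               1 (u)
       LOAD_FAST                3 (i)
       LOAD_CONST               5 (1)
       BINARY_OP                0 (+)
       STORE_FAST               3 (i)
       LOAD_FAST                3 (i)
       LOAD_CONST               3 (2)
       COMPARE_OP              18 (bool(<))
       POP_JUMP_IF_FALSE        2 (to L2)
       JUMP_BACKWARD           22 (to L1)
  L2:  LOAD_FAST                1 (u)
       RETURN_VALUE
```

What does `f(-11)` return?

LOAD_FAST a → push -11. Stack: [-11]
LOAD_CONST → push 6. Stack: [-11, 6]
BINARY_OP + → -11 + 6 = -5. Stack: [-5]
LOAD_FAST a → push -11. Stack: [-5, -11]
LOAD_CONST → push 6. Stack: [-5, -11, 6]
BINARY_OP * → -11 * 6 = -66. Stack: [-5, -66]
BINARY_OP - → -5 - -66 = 61. Stack: [61]
STORE_FAST u → u=61. Stack: []
LOAD_FAST_LOAD_FAST u,u → push 61,61. Stack: [61, 61]
BINARY_OP // → 61 // 61 = 1. Stack: [1]
STORE_FAST n → n=1. Stack: []
LOAD_CONST → push 0. Stack: [0]
STORE_FAST i → i=0. Stack: []
LOAD_FAST i → push 0. Stack: [0]
LOAD_CONST → push 2. Stack: [0, 2]
COMPARE_OP bool(<) → 0 vs 2 = True. Stack: [True]
POP_JUMP_IF_FALSE → pop True; no jump. Stack: []
LOAD_FAST_LOAD_FAST u,i → push 61,0. Stack: [61, 0]
BINARY_OP - → 61 - 0 = 61. Stack: [61]
STORE_FAST u → u=61. Stack: []
LOAD_FAST a → push -11. Stack: [-11]
LOAD_CONST → push 7. Stack: [-11, 7]
BINARY_OP + → -11 + 7 = -4. Stack: [-4]
STORE_FAST u → u=-4. Stack: []
LOAD_FAST i → push 0. Stack: [0]
LOAD_CONST → push 1. Stack: [0, 1]
BINARY_OP + → 0 + 1 = 1. Stack: [1]
STORE_FAST i → i=1. Stack: []
LOAD_FAST i → push 1. Stack: [1]
LOAD_CONST → push 2. Stack: [1, 2]
COMPARE_OP bool(<) → 1 vs 2 = True. Stack: [True]
POP_JUMP_IF_FALSE → pop True; no jump. Stack: []
LOAD_FAST_LOAD_FAST u,i → push -4,1. Stack: [-4, 1]
BINARY_OP - → -4 - 1 = -5. Stack: [-5]
STORE_FAST u → u=-5. Stack: []
LOAD_FAST a → push -11. Stack: [-11]
LOAD_CONST → push 7. Stack: [-11, 7]
BINARY_OP + → -11 + 7 = -4. Stack: [-4]
STORE_FAST u → u=-4. Stack: []
LOAD_FAST i → push 1. Stack: [1]
LOAD_CONST → push 1. Stack: [1, 1]
BINARY_OP + → 1 + 1 = 2. Stack: [2]
STORE_FAST i → i=2. Stack: []
LOAD_FAST i → push 2. Stack: [2]
LOAD_CONST → push 2. Stack: [2, 2]
COMPARE_OP bool(<) → 2 vs 2 = False. Stack: [False]
POP_JUMP_IF_FALSE → pop False; jump. Stack: []
LOAD_FAST u → push -4. Stack: [-4]
RETURN_VALUE → return -4.

-4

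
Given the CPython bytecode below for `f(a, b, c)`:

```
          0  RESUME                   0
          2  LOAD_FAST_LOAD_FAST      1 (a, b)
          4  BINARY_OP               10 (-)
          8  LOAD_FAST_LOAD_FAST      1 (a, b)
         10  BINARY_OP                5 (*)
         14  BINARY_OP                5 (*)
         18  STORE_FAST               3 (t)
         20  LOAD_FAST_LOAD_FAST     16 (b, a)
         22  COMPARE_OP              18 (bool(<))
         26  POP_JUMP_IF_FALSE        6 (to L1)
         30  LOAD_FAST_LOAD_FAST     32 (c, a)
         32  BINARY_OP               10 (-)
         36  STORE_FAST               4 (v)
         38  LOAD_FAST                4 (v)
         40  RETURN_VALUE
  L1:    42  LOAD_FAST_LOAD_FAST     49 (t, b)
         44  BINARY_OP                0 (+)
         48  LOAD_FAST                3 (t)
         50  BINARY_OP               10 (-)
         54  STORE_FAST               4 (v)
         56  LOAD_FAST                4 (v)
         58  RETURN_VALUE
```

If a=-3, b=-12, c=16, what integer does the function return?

LOAD_FAST_LOAD_FAST a,b → push -3,-12. Stack: [-3, -12]
BINARY_OP - → -3 - -12 = 9. Stack: [9]
LOAD_FAST_LOAD_FAST a,b → push -3,-12. Stack: [9, -3, -12]
BINARY_OP * → -3 * -12 = 36. Stack: [9, 36]
BINARY_OP * → 9 * 36 = 324. Stack: [324]
STORE_FAST t → t=324. Stack: []
LOAD_FAST_LOAD_FAST b,a → push -12,-3. Stack: [-12, -3]
COMPARE_OP bool(<) → -12 vs -3 = True. Stack: [True]
POP_JUMP_IF_FALSE → pop True; no jump. Stack: []
LOAD_FAST_LOAD_FAST c,a → push 16,-3. Stack: [16, -3]
BINARY_OP - → 16 - -3 = 19. Stack: [19]
STORE_FAST v → v=19. Stack: []
LOAD_FAST v → push 19. Stack: [19]
RETURN_VALUE → return 19.

19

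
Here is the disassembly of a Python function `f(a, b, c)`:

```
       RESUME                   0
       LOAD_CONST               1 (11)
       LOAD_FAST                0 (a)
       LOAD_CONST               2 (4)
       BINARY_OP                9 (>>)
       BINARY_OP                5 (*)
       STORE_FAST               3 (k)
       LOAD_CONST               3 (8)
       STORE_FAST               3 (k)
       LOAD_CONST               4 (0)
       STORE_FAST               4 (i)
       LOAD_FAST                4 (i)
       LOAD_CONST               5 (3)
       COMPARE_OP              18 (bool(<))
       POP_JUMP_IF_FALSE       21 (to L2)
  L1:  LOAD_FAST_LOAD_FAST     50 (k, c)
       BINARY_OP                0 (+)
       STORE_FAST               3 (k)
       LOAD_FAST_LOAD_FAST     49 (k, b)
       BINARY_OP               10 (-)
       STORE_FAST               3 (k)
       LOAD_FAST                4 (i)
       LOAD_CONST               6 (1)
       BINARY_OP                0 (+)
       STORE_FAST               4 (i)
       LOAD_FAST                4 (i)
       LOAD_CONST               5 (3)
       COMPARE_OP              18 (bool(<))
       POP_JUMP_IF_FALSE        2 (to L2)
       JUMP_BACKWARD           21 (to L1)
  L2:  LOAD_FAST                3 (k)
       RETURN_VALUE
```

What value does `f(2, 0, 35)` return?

LOAD_CONST → push 11. Stack: [11]
LOAD_FAST a → push 2. Stack: [11, 2]
LOAD_CONST → push 4. Stack: [11, 2, 4]
BINARY_OP >> → 2 >> 4 = 0. Stack: [11, 0]
BINARY_OP * → 11 * 0 = 0. Stack: [0]
STORE_FAST k → k=0. Stack: []
LOAD_CONST → push 8. Stack: [8]
STORE_FAST k → k=8. Stack: []
LOAD_CONST → push 0. Stack: [0]
STORE_FAST i → i=0. Stack: []
LOAD_FAST i → push 0. Stack: [0]
LOAD_CONST → push 3. Stack: [0, 3]
COMPARE_OP bool(<) → 0 vs 3 = True. Stack: [True]
POP_JUMP_IF_FALSE → pop True; no jump. Stack: []
LOAD_FAST_LOAD_FAST k,c → push 8,35. Stack: [8, 35]
BINARY_OP + → 8 + 35 = 43. Stack: [43]
STORE_FAST k → k=43. Stack: []
LOAD_FAST_LOAD_FAST k,b → push 43,0. Stack: [43, 0]
BINARY_OP - → 43 - 0 = 43. Stack: [43]
STORE_FAST k → k=43. Stack: []
LOAD_FAST i → push 0. Stack: [0]
LOAD_CONST → push 1. Stack: [0, 1]
BINARY_OP + → 0 + 1 = 1. Stack: [1]
STORE_FAST i → i=1. Stack: []
LOAD_FAST i → push 1. Stack: [1]
LOAD_CONST → push 3. Stack: [1, 3]
COMPARE_OP bool(<) → 1 vs 3 = True. Stack: [True]
POP_JUMP_IF_FALSE → pop True; no jump. Stack: []
LOAD_FAST_LOAD_FAST k,c → push 43,35. Stack: [43, 35]
BINARY_OP + → 43 + 35 = 78. Stack: [78]
STORE_FAST k → k=78. Stack: []
LOAD_FAST_LOAD_FAST k,b → push 78,0. Stack: [78, 0]
BINARY_OP - → 78 - 0 = 78. Stack: [78]
STORE_FAST k → k=78. Stack: []
LOAD_FAST i → push 1. Stack: [1]
LOAD_CONST → push 1. Stack: [1, 1]
BINARY_OP + → 1 + 1 = 2. Stack: [2]
STORE_FAST i → i=2. Stack: []
LOAD_FAST i → push 2. Stack: [2]
LOAD_CONST → push 3. Stack: [2, 3]
COMPARE_OP bool(<) → 2 vs 3 = True. Stack: [True]
POP_JUMP_IF_FALSE → pop True; no jump. Stack: []
LOAD_FAST_LOAD_FAST k,c → push 78,35. Stack: [78, 35]
BINARY_OP + → 78 + 35 = 113. Stack: [113]
STORE_FAST k → k=113. Stack: []
LOAD_FAST_LOAD_FAST k,b → push 113,0. Stack: [113, 0]
BINARY_OP - → 113 - 0 = 113. Stack: [113]
STORE_FAST k → k=113. Stack: []
LOAD_FAST i → push 2. Stack: [2]
LOAD_CONST → push 1. Stack: [2, 1]
BINARY_OP + → 2 + 1 = 3. Stack: [3]
STORE_FAST i → i=3. Stack: []
LOAD_FAST i → push 3. Stack: [3]
LOAD_CONST → push 3. Stack: [3, 3]
COMPARE_OP bool(<) → 3 vs 3 = False. Stack: [False]
POP_JUMP_IF_FALSE → pop False; jump. Stack: []
LOAD_FAST k → push 113. Stack: [113]
RETURN_VALUE → return 113.

113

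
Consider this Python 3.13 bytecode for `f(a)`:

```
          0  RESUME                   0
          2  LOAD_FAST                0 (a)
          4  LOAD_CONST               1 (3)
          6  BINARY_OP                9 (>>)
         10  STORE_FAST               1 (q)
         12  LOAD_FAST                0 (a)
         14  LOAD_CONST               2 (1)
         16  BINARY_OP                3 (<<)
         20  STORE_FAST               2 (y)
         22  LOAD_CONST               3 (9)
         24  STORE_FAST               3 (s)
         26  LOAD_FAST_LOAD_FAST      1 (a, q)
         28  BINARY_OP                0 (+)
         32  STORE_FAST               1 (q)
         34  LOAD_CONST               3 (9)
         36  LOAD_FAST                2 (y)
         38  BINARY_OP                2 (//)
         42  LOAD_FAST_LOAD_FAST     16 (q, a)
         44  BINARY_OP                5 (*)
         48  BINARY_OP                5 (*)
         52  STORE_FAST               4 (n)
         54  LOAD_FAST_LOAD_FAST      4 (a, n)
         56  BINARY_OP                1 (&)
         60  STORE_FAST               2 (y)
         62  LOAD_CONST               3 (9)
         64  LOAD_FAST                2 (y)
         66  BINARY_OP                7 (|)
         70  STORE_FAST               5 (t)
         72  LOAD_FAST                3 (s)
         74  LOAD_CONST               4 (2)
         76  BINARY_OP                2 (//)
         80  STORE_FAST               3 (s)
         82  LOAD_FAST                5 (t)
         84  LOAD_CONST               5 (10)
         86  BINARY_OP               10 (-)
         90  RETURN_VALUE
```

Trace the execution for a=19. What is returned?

-1

LOAD_FAST a → push 19. Stack: [19]
LOAD_CONST → push 3. Stack: [19, 3]
BINARY_OP >> → 19 >> 3 = 2. Stack: [2]
STORE_FAST q → q=2. Stack: []
LOAD_FAST a → push 19. Stack: [19]
LOAD_CONST → push 1. Stack: [19, 1]
BINARY_OP << → 19 << 1 = 38. Stack: [38]
STORE_FAST y → y=38. Stack: []
LOAD_CONST → push 9. Stack: [9]
STORE_FAST s → s=9. Stack: []
LOAD_FAST_LOAD_FAST a,q → push 19,2. Stack: [19, 2]
BINARY_OP + → 19 + 2 = 21. Stack: [21]
STORE_FAST q → q=21. Stack: []
LOAD_CONST → push 9. Stack: [9]
LOAD_FAST y → push 38. Stack: [9, 38]
BINARY_OP // → 9 // 38 = 0. Stack: [0]
LOAD_FAST_LOAD_FAST q,a → push 21,19. Stack: [0, 21, 19]
BINARY_OP * → 21 * 19 = 399. Stack: [0, 399]
BINARY_OP * → 0 * 399 = 0. Stack: [0]
STORE_FAST n → n=0. Stack: []
LOAD_FAST_LOAD_FAST a,n → push 19,0. Stack: [19, 0]
BINARY_OP & → 19 & 0 = 0. Stack: [0]
STORE_FAST y → y=0. Stack: []
LOAD_CONST → push 9. Stack: [9]
LOAD_FAST y → push 0. Stack: [9, 0]
BINARY_OP | → 9 | 0 = 9. Stack: [9]
STORE_FAST t → t=9. Stack: []
LOAD_FAST s → push 9. Stack: [9]
LOAD_CONST → push 2. Stack: [9, 2]
BINARY_OP // → 9 // 2 = 4. Stack: [4]
STORE_FAST s → s=4. Stack: []
LOAD_FAST t → push 9. Stack: [9]
LOAD_CONST → push 10. Stack: [9, 10]
BINARY_OP - → 9 - 10 = -1. Stack: [-1]
RETURN_VALUE → return -1.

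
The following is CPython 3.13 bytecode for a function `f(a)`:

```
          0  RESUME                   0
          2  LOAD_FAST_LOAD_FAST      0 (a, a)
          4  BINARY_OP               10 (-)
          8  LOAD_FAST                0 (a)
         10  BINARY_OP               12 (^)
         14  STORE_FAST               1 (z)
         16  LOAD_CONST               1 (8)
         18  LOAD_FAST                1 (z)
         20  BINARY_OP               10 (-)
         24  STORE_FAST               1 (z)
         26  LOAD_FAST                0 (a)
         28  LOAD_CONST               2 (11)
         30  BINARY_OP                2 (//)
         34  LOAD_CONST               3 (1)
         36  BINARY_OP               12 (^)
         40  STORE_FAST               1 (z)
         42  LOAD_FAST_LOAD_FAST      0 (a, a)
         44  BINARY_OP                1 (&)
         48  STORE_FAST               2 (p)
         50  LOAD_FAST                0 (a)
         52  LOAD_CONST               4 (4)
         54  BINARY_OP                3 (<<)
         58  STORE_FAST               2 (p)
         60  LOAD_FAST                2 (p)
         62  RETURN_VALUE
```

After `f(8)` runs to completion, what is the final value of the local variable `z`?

1

LOAD_FAST_LOAD_FAST a,a → push 8,8. Stack: [8, 8]
BINARY_OP - → 8 - 8 = 0. Stack: [0]
LOAD_FAST a → push 8. Stack: [0, 8]
BINARY_OP ^ → 0 ^ 8 = 8. Stack: [8]
STORE_FAST z → z=8. Stack: []
LOAD_CONST → push 8. Stack: [8]
LOAD_FAST z → push 8. Stack: [8, 8]
BINARY_OP - → 8 - 8 = 0. Stack: [0]
STORE_FAST z → z=0. Stack: []
LOAD_FAST a → push 8. Stack: [8]
LOAD_CONST → push 11. Stack: [8, 11]
BINARY_OP // → 8 // 11 = 0. Stack: [0]
LOAD_CONST → push 1. Stack: [0, 1]
BINARY_OP ^ → 0 ^ 1 = 1. Stack: [1]
STORE_FAST z → z=1. Stack: []
LOAD_FAST_LOAD_FAST a,a → push 8,8. Stack: [8, 8]
BINARY_OP & → 8 & 8 = 8. Stack: [8]
STORE_FAST p → p=8. Stack: []
LOAD_FAST a → push 8. Stack: [8]
LOAD_CONST → push 4. Stack: [8, 4]
BINARY_OP << → 8 << 4 = 128. Stack: [128]
STORE_FAST p → p=128. Stack: []
LOAD_FAST p → push 128. Stack: [128]
RETURN_VALUE → return 128.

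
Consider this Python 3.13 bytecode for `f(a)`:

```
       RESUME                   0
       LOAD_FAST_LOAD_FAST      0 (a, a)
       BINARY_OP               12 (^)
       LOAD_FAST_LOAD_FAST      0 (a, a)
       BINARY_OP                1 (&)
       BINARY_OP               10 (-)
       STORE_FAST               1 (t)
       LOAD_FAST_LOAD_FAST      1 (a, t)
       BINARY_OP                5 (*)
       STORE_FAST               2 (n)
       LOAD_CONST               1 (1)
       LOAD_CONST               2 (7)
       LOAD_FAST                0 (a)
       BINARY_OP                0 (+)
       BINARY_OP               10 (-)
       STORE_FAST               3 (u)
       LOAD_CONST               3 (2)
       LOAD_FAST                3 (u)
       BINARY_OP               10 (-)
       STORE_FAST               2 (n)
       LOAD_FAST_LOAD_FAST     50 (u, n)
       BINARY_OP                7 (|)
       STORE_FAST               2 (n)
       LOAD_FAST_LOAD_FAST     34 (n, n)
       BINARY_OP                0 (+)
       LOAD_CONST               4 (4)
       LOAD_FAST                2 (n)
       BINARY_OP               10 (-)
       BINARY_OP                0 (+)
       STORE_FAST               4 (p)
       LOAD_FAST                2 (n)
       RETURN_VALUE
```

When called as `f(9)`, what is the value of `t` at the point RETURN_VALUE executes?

LOAD_FAST_LOAD_FAST a,a → push 9,9. Stack: [9, 9]
BINARY_OP ^ → 9 ^ 9 = 0. Stack: [0]
LOAD_FAST_LOAD_FAST a,a → push 9,9. Stack: [0, 9, 9]
BINARY_OP & → 9 & 9 = 9. Stack: [0, 9]
BINARY_OP - → 0 - 9 = -9. Stack: [-9]
STORE_FAST t → t=-9. Stack: []
LOAD_FAST_LOAD_FAST a,t → push 9,-9. Stack: [9, -9]
BINARY_OP * → 9 * -9 = -81. Stack: [-81]
STORE_FAST n → n=-81. Stack: []
LOAD_CONST → push 1. Stack: [1]
LOAD_CONST → push 7. Stack: [1, 7]
LOAD_FAST a → push 9. Stack: [1, 7, 9]
BINARY_OP + → 7 + 9 = 16. Stack: [1, 16]
BINARY_OP - → 1 - 16 = -15. Stack: [-15]
STORE_FAST u → u=-15. Stack: []
LOAD_CONST → push 2. Stack: [2]
LOAD_FAST u → push -15. Stack: [2, -15]
BINARY_OP - → 2 - -15 = 17. Stack: [17]
STORE_FAST n → n=17. Stack: []
LOAD_FAST_LOAD_FAST u,n → push -15,17. Stack: [-15, 17]
BINARY_OP | → -15 | 17 = -15. Stack: [-15]
STORE_FAST n → n=-15. Stack: []
LOAD_FAST_LOAD_FAST n,n → push -15,-15. Stack: [-15, -15]
BINARY_OP + → -15 + -15 = -30. Stack: [-30]
LOAD_CONST → push 4. Stack: [-30, 4]
LOAD_FAST n → push -15. Stack: [-30, 4, -15]
BINARY_OP - → 4 - -15 = 19. Stack: [-30, 19]
BINARY_OP + → -30 + 19 = -11. Stack: [-11]
STORE_FAST p → p=-11. Stack: []
LOAD_FAST n → push -15. Stack: [-15]
RETURN_VALUE → return -15.

-9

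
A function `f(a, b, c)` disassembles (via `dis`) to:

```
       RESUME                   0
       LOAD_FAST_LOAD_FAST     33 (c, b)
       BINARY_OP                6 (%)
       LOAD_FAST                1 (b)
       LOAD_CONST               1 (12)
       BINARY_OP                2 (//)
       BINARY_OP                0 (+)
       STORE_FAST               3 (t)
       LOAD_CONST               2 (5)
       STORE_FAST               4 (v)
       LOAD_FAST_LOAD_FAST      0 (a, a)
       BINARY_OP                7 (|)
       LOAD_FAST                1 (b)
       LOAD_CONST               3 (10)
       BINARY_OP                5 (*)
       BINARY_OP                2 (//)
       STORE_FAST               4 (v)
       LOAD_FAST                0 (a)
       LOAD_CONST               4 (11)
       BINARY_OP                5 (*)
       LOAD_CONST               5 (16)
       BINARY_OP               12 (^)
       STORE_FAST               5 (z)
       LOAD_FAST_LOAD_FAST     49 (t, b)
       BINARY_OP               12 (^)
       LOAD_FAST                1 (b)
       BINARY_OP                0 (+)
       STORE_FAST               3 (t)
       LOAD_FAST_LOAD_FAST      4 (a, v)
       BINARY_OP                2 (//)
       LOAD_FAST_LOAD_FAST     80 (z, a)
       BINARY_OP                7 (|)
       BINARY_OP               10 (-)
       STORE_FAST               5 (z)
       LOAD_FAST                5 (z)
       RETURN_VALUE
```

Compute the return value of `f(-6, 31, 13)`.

LOAD_FAST_LOAD_FAST c,b → push 13,31. Stack: [13, 31]
BINARY_OP % → 13 % 31 = 13. Stack: [13]
LOAD_FAST b → push 31. Stack: [13, 31]
LOAD_CONST → push 12. Stack: [13, 31, 12]
BINARY_OP // → 31 // 12 = 2. Stack: [13, 2]
BINARY_OP + → 13 + 2 = 15. Stack: [15]
STORE_FAST t → t=15. Stack: []
LOAD_CONST → push 5. Stack: [5]
STORE_FAST v → v=5. Stack: []
LOAD_FAST_LOAD_FAST a,a → push -6,-6. Stack: [-6, -6]
BINARY_OP | → -6 | -6 = -6. Stack: [-6]
LOAD_FAST b → push 31. Stack: [-6, 31]
LOAD_CONST → push 10. Stack: [-6, 31, 10]
BINARY_OP * → 31 * 10 = 310. Stack: [-6, 310]
BINARY_OP // → -6 // 310 = -1. Stack: [-1]
STORE_FAST v → v=-1. Stack: []
LOAD_FAST a → push -6. Stack: [-6]
LOAD_CONST → push 11. Stack: [-6, 11]
BINARY_OP * → -6 * 11 = -66. Stack: [-66]
LOAD_CONST → push 16. Stack: [-66, 16]
BINARY_OP ^ → -66 ^ 16 = -82. Stack: [-82]
STORE_FAST z → z=-82. Stack: []
LOAD_FAST_LOAD_FAST t,b → push 15,31. Stack: [15, 31]
BINARY_OP ^ → 15 ^ 31 = 16. Stack: [16]
LOAD_FAST b → push 31. Stack: [16, 31]
BINARY_OP + → 16 + 31 = 47. Stack: [47]
STORE_FAST t → t=47. Stack: []
LOAD_FAST_LOAD_FAST a,v → push -6,-1. Stack: [-6, -1]
BINARY_OP // → -6 // -1 = 6. Stack: [6]
LOAD_FAST_LOAD_FAST z,a → push -82,-6. Stack: [6, -82, -6]
BINARY_OP | → -82 | -6 = -2. Stack: [6, -2]
BINARY_OP - → 6 - -2 = 8. Stack: [8]
STORE_FAST z → z=8. Stack: []
LOAD_FAST z → push 8. Stack: [8]
RETURN_VALUE → return 8.

8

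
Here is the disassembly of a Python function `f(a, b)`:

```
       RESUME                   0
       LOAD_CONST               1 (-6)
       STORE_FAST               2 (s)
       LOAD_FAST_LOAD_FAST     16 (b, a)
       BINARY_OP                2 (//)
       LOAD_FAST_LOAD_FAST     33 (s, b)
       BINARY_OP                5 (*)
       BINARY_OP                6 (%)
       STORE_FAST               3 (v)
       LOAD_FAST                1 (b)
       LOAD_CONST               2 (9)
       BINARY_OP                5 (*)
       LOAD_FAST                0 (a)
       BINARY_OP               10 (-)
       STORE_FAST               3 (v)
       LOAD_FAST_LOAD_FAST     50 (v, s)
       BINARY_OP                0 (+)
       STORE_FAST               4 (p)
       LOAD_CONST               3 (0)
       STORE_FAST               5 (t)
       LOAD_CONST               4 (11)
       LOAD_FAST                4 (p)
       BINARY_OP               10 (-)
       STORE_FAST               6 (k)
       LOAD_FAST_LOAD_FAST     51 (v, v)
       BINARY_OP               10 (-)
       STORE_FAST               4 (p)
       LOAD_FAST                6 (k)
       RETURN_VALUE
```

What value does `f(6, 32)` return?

LOAD_CONST → push -6. Stack: [-6]
STORE_FAST s → s=-6. Stack: []
LOAD_FAST_LOAD_FAST b,a → push 32,6. Stack: [32, 6]
BINARY_OP // → 32 // 6 = 5. Stack: [5]
LOAD_FAST_LOAD_FAST s,b → push -6,32. Stack: [5, -6, 32]
BINARY_OP * → -6 * 32 = -192. Stack: [5, -192]
BINARY_OP % → 5 % -192 = -187. Stack: [-187]
STORE_FAST v → v=-187. Stack: []
LOAD_FAST b → push 32. Stack: [32]
LOAD_CONST → push 9. Stack: [32, 9]
BINARY_OP * → 32 * 9 = 288. Stack: [288]
LOAD_FAST a → push 6. Stack: [288, 6]
BINARY_OP - → 288 - 6 = 282. Stack: [282]
STORE_FAST v → v=282. Stack: []
LOAD_FAST_LOAD_FAST v,s → push 282,-6. Stack: [282, -6]
BINARY_OP + → 282 + -6 = 276. Stack: [276]
STORE_FAST p → p=276. Stack: []
LOAD_CONST → push 0. Stack: [0]
STORE_FAST t → t=0. Stack: []
LOAD_CONST → push 11. Stack: [11]
LOAD_FAST p → push 276. Stack: [11, 276]
BINARY_OP - → 11 - 276 = -265. Stack: [-265]
STORE_FAST k → k=-265. Stack: []
LOAD_FAST_LOAD_FAST v,v → push 282,282. Stack: [282, 282]
BINARY_OP - → 282 - 282 = 0. Stack: [0]
STORE_FAST p → p=0. Stack: []
LOAD_FAST k → push -265. Stack: [-265]
RETURN_VALUE → return -265.

-265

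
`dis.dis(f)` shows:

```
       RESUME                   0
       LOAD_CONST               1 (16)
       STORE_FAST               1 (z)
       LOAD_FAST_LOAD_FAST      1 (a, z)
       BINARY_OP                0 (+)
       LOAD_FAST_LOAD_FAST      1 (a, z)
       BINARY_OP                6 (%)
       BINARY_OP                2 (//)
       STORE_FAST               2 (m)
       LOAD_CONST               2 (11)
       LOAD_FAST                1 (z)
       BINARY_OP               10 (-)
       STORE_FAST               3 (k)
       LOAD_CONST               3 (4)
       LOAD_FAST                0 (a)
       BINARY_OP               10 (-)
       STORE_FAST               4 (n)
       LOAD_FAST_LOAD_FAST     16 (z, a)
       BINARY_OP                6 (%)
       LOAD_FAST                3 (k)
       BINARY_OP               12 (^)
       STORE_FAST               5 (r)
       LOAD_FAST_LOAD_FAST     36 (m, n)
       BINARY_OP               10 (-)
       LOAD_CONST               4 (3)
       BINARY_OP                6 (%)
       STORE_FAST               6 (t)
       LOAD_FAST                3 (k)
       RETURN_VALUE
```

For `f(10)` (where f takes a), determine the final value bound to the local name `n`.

LOAD_CONST → push 16. Stack: [16]
STORE_FAST z → z=16. Stack: []
LOAD_FAST_LOAD_FAST a,z → push 10,16. Stack: [10, 16]
BINARY_OP + → 10 + 16 = 26. Stack: [26]
LOAD_FAST_LOAD_FAST a,z → push 10,16. Stack: [26, 10, 16]
BINARY_OP % → 10 % 16 = 10. Stack: [26, 10]
BINARY_OP // → 26 // 10 = 2. Stack: [2]
STORE_FAST m → m=2. Stack: []
LOAD_CONST → push 11. Stack: [11]
LOAD_FAST z → push 16. Stack: [11, 16]
BINARY_OP - → 11 - 16 = -5. Stack: [-5]
STORE_FAST k → k=-5. Stack: []
LOAD_CONST → push 4. Stack: [4]
LOAD_FAST a → push 10. Stack: [4, 10]
BINARY_OP - → 4 - 10 = -6. Stack: [-6]
STORE_FAST n → n=-6. Stack: []
LOAD_FAST_LOAD_FAST z,a → push 16,10. Stack: [16, 10]
BINARY_OP % → 16 % 10 = 6. Stack: [6]
LOAD_FAST k → push -5. Stack: [6, -5]
BINARY_OP ^ → 6 ^ -5 = -3. Stack: [-3]
STORE_FAST r → r=-3. Stack: []
LOAD_FAST_LOAD_FAST m,n → push 2,-6. Stack: [2, -6]
BINARY_OP - → 2 - -6 = 8. Stack: [8]
LOAD_CONST → push 3. Stack: [8, 3]
BINARY_OP % → 8 % 3 = 2. Stack: [2]
STORE_FAST t → t=2. Stack: []
LOAD_FAST k → push -5. Stack: [-5]
RETURN_VALUE → return -5.

-6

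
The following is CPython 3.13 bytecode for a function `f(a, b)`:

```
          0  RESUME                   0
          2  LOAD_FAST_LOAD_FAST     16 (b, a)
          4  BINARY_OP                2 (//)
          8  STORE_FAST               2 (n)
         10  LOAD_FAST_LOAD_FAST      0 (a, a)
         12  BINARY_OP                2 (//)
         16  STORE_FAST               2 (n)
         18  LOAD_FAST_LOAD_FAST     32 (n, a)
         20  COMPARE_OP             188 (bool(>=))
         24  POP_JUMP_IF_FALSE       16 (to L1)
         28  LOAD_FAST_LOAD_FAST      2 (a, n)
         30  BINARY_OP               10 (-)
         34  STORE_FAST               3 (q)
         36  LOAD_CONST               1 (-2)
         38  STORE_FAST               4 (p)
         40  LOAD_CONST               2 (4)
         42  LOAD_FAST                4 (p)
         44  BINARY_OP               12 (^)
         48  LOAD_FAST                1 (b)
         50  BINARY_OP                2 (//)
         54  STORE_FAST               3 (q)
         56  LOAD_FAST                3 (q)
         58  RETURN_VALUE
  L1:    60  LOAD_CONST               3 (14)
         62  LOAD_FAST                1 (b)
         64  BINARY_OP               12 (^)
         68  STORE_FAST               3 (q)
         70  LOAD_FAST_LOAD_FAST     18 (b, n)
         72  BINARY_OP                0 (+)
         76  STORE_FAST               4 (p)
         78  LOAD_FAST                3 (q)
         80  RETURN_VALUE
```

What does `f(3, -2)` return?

-16

LOAD_FAST_LOAD_FAST b,a → push -2,3. Stack: [-2, 3]
BINARY_OP // → -2 // 3 = -1. Stack: [-1]
STORE_FAST n → n=-1. Stack: []
LOAD_FAST_LOAD_FAST a,a → push 3,3. Stack: [3, 3]
BINARY_OP // → 3 // 3 = 1. Stack: [1]
STORE_FAST n → n=1. Stack: []
LOAD_FAST_LOAD_FAST n,a → push 1,3. Stack: [1, 3]
COMPARE_OP bool(>=) → 1 vs 3 = False. Stack: [False]
POP_JUMP_IF_FALSE → pop False; jump. Stack: []
LOAD_CONST → push 14. Stack: [14]
LOAD_FAST b → push -2. Stack: [14, -2]
BINARY_OP ^ → 14 ^ -2 = -16. Stack: [-16]
STORE_FAST q → q=-16. Stack: []
LOAD_FAST_LOAD_FAST b,n → push -2,1. Stack: [-2, 1]
BINARY_OP + → -2 + 1 = -1. Stack: [-1]
STORE_FAST p → p=-1. Stack: []
LOAD_FAST q → push -16. Stack: [-16]
RETURN_VALUE → return -16.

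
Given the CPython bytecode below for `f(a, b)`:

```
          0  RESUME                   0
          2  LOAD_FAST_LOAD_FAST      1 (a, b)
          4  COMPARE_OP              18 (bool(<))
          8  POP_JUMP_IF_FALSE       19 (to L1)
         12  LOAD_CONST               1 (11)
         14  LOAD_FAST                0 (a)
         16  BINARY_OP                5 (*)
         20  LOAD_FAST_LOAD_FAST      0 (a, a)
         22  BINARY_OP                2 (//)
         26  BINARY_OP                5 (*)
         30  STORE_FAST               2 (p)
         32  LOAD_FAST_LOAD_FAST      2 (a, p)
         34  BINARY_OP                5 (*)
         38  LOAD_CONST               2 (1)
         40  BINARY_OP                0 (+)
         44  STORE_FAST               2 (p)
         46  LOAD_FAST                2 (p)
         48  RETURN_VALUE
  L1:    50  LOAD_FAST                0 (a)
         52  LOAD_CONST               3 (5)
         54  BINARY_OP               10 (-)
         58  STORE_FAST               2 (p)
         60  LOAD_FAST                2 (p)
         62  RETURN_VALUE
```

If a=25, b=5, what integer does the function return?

LOAD_FAST_LOAD_FAST a,b → push 25,5. Stack: [25, 5]
COMPARE_OP bool(<) → 25 vs 5 = False. Stack: [False]
POP_JUMP_IF_FALSE → pop False; jump. Stack: []
LOAD_FAST a → push 25. Stack: [25]
LOAD_CONST → push 5. Stack: [25, 5]
BINARY_OP - → 25 - 5 = 20. Stack: [20]
STORE_FAST p → p=20. Stack: []
LOAD_FAST p → push 20. Stack: [20]
RETURN_VALUE → return 20.

20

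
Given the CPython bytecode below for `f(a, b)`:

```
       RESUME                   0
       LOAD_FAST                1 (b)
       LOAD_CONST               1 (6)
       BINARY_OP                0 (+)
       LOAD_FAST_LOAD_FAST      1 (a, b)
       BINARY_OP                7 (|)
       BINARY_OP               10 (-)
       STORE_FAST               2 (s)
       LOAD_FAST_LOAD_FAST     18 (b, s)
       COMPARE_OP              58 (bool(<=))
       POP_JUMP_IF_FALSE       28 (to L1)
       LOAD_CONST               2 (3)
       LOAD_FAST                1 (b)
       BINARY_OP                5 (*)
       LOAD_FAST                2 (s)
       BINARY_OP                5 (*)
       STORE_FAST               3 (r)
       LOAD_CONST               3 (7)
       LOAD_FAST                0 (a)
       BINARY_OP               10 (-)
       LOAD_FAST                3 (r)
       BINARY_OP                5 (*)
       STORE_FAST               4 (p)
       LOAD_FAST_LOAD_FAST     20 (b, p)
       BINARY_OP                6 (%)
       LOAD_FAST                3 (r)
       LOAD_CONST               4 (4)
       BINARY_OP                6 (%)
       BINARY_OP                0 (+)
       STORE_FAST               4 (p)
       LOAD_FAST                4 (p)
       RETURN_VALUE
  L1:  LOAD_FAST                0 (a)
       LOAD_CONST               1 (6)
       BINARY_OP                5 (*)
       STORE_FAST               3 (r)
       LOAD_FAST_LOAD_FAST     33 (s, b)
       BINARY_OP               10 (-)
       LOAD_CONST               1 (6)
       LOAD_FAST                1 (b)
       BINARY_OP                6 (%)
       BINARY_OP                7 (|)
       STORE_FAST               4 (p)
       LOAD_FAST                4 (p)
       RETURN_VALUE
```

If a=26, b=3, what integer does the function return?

LOAD_FAST b → push 3. Stack: [3]
LOAD_CONST → push 6. Stack: [3, 6]
BINARY_OP + → 3 + 6 = 9. Stack: [9]
LOAD_FAST_LOAD_FAST a,b → push 26,3. Stack: [9, 26, 3]
BINARY_OP | → 26 | 3 = 27. Stack: [9, 27]
BINARY_OP - → 9 - 27 = -18. Stack: [-18]
STORE_FAST s → s=-18. Stack: []
LOAD_FAST_LOAD_FAST b,s → push 3,-18. Stack: [3, -18]
COMPARE_OP bool(<=) → 3 vs -18 = False. Stack: [False]
POP_JUMP_IF_FALSE → pop False; jump. Stack: []
LOAD_FAST a → push 26. Stack: [26]
LOAD_CONST → push 6. Stack: [26, 6]
BINARY_OP * → 26 * 6 = 156. Stack: [156]
STORE_FAST r → r=156. Stack: []
LOAD_FAST_LOAD_FAST s,b → push -18,3. Stack: [-18, 3]
BINARY_OP - → -18 - 3 = -21. Stack: [-21]
LOAD_CONST → push 6. Stack: [-21, 6]
LOAD_FAST b → push 3. Stack: [-21, 6, 3]
BINARY_OP % → 6 % 3 = 0. Stack: [-21, 0]
BINARY_OP | → -21 | 0 = -21. Stack: [-21]
STORE_FAST p → p=-21. Stack: []
LOAD_FAST p → push -21. Stack: [-21]
RETURN_VALUE → return -21.

-21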